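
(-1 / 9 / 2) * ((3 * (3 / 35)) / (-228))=1 / 15960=0.00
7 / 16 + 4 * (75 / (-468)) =-127 / 624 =-0.20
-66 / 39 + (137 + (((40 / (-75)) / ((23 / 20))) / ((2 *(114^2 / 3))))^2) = 9822475046719 / 72593618877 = 135.31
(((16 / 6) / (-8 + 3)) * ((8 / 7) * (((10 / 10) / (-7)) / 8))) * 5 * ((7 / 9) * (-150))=-400 / 63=-6.35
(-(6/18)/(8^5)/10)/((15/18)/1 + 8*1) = -1/8683520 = -0.00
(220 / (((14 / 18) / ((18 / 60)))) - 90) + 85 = 559 / 7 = 79.86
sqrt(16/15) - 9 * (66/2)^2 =-9801 + 4 * sqrt(15)/15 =-9799.97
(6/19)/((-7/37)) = -222/133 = -1.67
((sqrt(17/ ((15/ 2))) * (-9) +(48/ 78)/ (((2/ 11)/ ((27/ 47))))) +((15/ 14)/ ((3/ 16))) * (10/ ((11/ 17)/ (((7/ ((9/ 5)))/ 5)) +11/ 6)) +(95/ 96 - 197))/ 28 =-19268948717/ 3125426304 - 3 * sqrt(510)/ 140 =-6.65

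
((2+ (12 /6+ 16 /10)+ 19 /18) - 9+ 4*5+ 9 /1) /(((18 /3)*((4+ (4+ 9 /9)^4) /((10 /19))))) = 0.00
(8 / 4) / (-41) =-2 / 41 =-0.05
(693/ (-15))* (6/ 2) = -693/ 5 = -138.60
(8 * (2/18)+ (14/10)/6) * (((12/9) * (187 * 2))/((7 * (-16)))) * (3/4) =-18887/5040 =-3.75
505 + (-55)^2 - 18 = 3512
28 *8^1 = 224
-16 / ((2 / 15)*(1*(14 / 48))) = -2880 / 7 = -411.43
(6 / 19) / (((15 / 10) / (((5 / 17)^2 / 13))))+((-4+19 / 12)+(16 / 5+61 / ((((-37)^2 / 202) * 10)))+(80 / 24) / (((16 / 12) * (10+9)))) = 2130039655 / 1172679924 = 1.82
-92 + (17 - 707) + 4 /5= -3906 /5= -781.20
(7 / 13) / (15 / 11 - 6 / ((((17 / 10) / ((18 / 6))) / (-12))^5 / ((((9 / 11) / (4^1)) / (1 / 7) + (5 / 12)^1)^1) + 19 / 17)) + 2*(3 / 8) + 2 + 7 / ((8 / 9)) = 10.49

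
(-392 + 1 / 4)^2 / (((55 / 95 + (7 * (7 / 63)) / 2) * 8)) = 419888619 / 21184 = 19821.03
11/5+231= 1166/5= 233.20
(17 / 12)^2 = 289 / 144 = 2.01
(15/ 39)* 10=50/ 13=3.85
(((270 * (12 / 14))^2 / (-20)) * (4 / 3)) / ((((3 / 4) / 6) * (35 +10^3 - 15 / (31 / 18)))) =-964224 / 34643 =-27.83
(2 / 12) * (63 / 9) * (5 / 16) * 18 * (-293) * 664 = -2553495 / 2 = -1276747.50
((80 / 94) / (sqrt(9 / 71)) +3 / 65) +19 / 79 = 1472 / 5135 +40 * sqrt(71) / 141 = 2.68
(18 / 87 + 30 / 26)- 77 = -28516 / 377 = -75.64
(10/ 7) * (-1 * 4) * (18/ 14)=-360/ 49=-7.35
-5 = -5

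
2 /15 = 0.13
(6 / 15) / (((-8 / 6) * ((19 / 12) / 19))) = -18 / 5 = -3.60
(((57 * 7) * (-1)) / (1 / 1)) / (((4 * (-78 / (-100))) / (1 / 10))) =-665 / 52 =-12.79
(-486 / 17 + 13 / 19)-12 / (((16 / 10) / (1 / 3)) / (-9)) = -5.40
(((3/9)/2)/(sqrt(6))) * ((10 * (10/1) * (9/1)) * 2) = 50 * sqrt(6) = 122.47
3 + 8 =11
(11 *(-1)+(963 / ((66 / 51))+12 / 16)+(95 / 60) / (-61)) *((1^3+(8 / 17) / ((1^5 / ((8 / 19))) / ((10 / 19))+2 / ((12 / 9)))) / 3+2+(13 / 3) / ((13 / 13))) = 242536710980 / 49380903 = 4911.55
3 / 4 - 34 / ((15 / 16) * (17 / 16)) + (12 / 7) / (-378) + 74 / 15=-250969 / 8820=-28.45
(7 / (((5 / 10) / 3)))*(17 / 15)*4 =952 / 5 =190.40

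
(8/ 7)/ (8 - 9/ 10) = 80/ 497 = 0.16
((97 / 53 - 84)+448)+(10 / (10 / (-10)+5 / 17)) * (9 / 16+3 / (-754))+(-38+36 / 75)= 5121494829 / 15984800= 320.40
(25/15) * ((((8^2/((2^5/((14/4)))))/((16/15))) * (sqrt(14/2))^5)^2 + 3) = 308829905/256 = 1206366.82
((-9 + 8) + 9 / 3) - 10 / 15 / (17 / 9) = 1.65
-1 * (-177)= 177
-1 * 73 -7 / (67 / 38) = -5157 / 67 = -76.97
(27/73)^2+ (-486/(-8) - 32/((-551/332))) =80.17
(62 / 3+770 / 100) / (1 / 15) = 851 / 2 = 425.50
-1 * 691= -691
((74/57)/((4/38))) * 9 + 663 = 774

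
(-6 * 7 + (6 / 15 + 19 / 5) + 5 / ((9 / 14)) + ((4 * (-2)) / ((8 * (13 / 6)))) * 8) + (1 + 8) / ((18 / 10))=-16798 / 585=-28.71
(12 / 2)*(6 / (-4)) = -9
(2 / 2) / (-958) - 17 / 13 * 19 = -309447 / 12454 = -24.85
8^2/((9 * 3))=64/27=2.37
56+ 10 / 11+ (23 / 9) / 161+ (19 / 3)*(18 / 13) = 591839 / 9009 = 65.69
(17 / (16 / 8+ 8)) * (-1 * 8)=-68 / 5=-13.60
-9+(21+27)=39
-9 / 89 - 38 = -3391 / 89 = -38.10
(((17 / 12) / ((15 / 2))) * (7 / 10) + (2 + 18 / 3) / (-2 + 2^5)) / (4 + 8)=359 / 10800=0.03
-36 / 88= -9 / 22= -0.41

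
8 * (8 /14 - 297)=-16600 /7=-2371.43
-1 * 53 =-53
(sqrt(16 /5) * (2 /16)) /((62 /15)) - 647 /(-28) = 3 * sqrt(5) /124 + 647 /28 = 23.16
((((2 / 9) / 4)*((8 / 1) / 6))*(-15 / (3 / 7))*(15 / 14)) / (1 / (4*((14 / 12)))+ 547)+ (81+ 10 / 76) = 212556467 / 2620062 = 81.13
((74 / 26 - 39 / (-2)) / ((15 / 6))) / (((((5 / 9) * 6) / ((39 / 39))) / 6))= 16.09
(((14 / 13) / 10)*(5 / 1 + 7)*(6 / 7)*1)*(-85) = -1224 / 13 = -94.15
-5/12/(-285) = 1/684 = 0.00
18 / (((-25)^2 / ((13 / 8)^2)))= 1521 / 20000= 0.08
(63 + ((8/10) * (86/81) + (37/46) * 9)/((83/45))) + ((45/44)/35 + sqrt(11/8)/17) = sqrt(22)/68 + 356740859/5291748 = 67.48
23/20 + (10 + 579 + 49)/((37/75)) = 957851/740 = 1294.39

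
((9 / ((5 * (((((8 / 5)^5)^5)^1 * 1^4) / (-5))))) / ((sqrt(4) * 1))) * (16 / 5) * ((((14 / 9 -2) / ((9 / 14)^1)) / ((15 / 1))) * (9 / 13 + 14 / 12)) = 0.00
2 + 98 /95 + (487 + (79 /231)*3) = 3592086 /7315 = 491.06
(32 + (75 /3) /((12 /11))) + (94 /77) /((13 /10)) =670939 /12012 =55.86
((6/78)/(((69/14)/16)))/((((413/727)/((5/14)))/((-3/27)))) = -58160/3334149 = -0.02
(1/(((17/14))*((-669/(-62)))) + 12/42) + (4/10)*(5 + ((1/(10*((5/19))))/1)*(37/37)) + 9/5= 42930584/9951375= 4.31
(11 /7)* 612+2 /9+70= 65012 /63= 1031.94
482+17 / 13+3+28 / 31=196346 / 403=487.21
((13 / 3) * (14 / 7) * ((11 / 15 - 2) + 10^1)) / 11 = 3406 / 495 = 6.88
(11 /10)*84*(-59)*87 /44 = -10779.30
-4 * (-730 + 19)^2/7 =-2022084/7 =-288869.14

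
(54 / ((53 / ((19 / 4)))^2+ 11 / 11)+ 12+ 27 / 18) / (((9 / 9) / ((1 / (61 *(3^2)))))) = 140247 / 5527210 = 0.03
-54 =-54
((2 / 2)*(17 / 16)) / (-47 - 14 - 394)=-17 / 7280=-0.00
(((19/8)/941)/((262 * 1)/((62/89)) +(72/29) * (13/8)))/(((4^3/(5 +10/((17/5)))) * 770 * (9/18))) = 461187/215522444555264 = 0.00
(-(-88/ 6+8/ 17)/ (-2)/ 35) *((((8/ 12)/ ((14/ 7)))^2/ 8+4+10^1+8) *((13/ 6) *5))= -3729505/ 77112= -48.36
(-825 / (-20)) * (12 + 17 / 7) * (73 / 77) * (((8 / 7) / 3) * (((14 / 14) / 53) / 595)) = 14746 / 2163301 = 0.01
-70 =-70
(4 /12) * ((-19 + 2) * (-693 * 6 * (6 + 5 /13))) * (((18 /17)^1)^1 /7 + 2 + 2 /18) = 4424398 /13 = 340338.31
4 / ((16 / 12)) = 3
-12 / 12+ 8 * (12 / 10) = 43 / 5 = 8.60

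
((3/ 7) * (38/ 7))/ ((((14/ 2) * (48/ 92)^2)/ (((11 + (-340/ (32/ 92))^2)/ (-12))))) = -12805205173/ 131712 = -97221.25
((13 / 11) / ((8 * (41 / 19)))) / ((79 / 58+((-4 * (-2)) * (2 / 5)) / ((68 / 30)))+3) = 121771 / 10270172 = 0.01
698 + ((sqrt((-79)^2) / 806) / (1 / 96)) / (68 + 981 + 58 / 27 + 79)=4291753750 / 6148571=698.01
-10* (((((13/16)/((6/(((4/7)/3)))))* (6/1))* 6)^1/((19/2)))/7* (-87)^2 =-983970/931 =-1056.90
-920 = -920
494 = 494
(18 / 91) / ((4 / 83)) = 747 / 182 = 4.10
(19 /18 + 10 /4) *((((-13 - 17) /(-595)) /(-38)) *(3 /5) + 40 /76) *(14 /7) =380224 /101745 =3.74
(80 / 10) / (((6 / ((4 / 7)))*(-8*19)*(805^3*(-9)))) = 2 / 1873281508875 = 0.00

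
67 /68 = 0.99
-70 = -70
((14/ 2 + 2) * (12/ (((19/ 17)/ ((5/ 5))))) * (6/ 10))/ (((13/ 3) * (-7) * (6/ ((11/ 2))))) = -15147/ 8645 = -1.75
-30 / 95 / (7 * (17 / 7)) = -6 / 323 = -0.02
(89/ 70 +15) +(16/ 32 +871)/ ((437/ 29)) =1133444/ 15295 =74.11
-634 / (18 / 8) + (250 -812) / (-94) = -275.80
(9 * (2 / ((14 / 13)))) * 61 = 7137 / 7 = 1019.57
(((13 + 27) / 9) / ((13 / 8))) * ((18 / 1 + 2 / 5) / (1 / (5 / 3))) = 29440 / 351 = 83.87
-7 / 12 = -0.58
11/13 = 0.85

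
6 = 6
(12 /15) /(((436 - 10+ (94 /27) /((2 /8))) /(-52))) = -2808 /29695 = -0.09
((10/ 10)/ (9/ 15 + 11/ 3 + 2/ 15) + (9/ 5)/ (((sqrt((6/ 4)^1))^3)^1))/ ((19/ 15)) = 0.95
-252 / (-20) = 63 / 5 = 12.60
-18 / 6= -3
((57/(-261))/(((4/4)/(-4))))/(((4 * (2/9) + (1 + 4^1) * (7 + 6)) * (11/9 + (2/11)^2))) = 248292/23508299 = 0.01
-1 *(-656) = 656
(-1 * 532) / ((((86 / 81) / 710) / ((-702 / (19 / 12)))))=6782499360 / 43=157732543.26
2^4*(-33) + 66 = -462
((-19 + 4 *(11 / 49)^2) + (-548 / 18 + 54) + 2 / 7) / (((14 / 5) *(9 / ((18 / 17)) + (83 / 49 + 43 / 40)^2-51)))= -435884000 / 8430387273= -0.05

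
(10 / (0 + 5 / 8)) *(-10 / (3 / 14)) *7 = -15680 / 3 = -5226.67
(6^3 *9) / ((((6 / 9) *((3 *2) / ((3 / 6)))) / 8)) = 1944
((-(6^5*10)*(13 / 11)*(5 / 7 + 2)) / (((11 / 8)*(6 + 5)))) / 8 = -19206720 / 9317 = -2061.47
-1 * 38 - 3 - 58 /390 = -8024 /195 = -41.15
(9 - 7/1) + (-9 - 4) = -11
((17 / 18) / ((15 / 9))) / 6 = 17 / 180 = 0.09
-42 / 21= -2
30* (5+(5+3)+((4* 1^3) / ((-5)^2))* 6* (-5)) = 246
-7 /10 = -0.70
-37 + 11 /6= -211 /6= -35.17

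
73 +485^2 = 235298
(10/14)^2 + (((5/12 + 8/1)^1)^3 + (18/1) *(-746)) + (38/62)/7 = -33679647853/2624832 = -12831.16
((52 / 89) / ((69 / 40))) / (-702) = -80 / 165807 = -0.00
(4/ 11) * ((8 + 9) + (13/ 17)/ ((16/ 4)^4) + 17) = 147981/ 11968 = 12.36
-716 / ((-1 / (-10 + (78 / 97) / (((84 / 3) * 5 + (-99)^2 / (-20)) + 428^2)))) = -65118861080 / 9094817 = -7160.00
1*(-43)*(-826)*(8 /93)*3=284144 /31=9165.94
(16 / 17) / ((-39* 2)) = -8 / 663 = -0.01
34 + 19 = 53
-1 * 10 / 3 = -10 / 3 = -3.33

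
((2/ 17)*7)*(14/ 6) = 1.92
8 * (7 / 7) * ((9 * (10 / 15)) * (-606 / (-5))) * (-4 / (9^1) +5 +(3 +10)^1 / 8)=35956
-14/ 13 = -1.08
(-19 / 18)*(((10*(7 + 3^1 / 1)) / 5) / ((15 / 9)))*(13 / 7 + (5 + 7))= -3686 / 21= -175.52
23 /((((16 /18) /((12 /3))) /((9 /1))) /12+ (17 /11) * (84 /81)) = 5346 /373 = 14.33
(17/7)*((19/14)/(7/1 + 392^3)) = 323/5903156910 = 0.00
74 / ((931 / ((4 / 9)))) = 0.04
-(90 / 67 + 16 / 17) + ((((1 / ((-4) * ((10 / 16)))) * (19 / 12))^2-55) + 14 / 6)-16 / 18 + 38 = -17876621 / 1025100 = -17.44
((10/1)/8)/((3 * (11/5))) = 25/132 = 0.19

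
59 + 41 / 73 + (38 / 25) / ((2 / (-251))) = -239437 / 1825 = -131.20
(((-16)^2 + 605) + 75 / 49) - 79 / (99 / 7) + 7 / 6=8325397 / 9702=858.11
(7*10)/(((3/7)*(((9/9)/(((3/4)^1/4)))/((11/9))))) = 2695/72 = 37.43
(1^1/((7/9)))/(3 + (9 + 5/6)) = 54/539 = 0.10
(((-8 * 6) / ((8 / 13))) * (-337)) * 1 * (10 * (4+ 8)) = 3154320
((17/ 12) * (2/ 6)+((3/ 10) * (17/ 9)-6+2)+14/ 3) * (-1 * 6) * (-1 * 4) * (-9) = -1842/ 5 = -368.40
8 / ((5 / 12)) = 96 / 5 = 19.20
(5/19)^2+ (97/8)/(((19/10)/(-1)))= -6.31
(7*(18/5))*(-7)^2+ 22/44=12353/10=1235.30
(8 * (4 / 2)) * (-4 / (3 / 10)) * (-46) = 29440 / 3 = 9813.33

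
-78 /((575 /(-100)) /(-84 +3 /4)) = -25974 /23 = -1129.30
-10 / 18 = -5 / 9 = -0.56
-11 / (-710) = 11 / 710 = 0.02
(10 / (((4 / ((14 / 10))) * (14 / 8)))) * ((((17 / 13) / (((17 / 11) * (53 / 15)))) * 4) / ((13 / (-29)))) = -38280 / 8957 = -4.27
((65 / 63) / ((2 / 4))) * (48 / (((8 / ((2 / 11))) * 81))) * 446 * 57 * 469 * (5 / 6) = 738085400 / 2673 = 276126.23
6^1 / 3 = 2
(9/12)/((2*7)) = 3/56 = 0.05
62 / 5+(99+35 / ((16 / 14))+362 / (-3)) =21.36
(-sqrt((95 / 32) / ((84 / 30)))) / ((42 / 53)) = -265 * sqrt(133) / 2352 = -1.30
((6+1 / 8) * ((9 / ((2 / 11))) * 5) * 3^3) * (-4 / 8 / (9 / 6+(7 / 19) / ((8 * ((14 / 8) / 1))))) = -13408.21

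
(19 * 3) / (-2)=-57 / 2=-28.50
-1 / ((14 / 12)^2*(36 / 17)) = -0.35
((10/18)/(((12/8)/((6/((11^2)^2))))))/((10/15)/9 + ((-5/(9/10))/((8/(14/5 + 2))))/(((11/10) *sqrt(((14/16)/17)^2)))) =-210/81354713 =-0.00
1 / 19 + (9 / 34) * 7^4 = 410605 / 646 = 635.61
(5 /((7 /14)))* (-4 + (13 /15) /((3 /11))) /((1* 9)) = -74 /81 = -0.91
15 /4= 3.75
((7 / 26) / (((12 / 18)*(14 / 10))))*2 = 15 / 26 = 0.58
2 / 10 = 0.20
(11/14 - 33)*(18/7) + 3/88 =-357045/4312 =-82.80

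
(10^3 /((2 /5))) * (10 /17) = 25000 /17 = 1470.59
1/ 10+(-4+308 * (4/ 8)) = 150.10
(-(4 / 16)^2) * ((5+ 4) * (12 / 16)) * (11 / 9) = -0.52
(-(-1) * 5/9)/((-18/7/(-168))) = 980/27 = 36.30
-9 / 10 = -0.90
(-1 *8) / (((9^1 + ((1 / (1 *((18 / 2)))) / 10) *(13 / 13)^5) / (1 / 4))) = -180 / 811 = -0.22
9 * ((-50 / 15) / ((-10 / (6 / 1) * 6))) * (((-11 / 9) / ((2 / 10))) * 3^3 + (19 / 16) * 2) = -3903 / 8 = -487.88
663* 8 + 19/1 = 5323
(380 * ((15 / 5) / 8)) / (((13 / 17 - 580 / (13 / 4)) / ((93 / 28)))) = -5857605 / 2199176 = -2.66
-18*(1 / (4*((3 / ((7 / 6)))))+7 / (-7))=65 / 4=16.25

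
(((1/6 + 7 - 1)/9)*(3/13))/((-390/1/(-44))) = 407/22815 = 0.02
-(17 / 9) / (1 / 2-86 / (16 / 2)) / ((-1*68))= -1 / 369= -0.00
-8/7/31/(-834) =4/90489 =0.00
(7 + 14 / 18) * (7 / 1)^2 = 381.11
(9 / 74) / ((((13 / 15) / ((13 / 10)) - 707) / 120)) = -1620 / 78403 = -0.02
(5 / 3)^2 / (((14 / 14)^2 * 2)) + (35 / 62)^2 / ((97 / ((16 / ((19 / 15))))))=45601075 / 31880214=1.43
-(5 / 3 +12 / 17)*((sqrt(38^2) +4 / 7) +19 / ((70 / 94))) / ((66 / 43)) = -1060939 / 10710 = -99.06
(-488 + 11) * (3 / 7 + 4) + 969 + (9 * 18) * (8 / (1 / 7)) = 55500 / 7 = 7928.57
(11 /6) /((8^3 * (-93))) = -0.00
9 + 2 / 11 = 101 / 11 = 9.18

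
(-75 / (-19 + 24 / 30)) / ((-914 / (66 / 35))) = -2475 / 291109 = -0.01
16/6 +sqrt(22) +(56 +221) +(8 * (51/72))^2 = sqrt(22) +2806/9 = 316.47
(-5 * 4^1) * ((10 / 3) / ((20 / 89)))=-890 / 3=-296.67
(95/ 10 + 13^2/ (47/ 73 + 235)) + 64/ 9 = 447122/ 25803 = 17.33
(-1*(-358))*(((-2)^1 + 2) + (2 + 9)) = 3938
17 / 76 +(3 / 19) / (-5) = 73 / 380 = 0.19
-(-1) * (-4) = -4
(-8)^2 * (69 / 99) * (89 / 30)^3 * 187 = 2205143032 / 10125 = 217791.90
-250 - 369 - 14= -633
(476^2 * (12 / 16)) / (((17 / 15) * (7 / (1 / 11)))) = 21420 / 11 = 1947.27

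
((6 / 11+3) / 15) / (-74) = -13 / 4070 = -0.00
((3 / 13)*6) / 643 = 18 / 8359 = 0.00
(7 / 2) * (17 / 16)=119 / 32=3.72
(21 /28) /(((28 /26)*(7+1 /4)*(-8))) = -39 /3248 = -0.01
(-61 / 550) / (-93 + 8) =61 / 46750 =0.00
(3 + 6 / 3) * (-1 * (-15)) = 75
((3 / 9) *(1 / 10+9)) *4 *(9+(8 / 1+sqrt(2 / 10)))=182 *sqrt(5) / 75+3094 / 15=211.69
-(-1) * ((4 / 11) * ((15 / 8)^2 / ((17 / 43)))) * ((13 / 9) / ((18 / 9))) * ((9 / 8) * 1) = 125775 / 47872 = 2.63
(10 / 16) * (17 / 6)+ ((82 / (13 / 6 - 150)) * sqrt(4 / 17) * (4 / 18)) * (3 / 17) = 85 / 48 - 656 * sqrt(17) / 256343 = 1.76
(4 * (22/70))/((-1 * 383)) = -44/13405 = -0.00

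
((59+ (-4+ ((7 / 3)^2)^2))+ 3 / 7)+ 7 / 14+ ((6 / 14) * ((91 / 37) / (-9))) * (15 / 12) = 7168453 / 83916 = 85.42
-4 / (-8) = 1 / 2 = 0.50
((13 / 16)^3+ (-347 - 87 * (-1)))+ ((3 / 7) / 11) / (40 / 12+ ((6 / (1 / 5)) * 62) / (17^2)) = -346556373637 / 1335685120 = -259.46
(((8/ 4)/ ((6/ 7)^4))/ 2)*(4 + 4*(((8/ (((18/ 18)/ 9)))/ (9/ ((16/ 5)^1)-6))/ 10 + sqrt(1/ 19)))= -256907/ 27540 + 2401*sqrt(19)/ 6156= -7.63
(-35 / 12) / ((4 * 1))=-35 / 48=-0.73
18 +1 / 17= 307 / 17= 18.06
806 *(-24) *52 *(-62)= 62365056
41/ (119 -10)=41/ 109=0.38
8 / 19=0.42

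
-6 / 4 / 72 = -0.02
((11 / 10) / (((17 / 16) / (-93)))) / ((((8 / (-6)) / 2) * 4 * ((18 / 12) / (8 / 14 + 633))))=15250.44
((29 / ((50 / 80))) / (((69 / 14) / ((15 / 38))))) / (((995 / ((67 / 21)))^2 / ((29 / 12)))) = 7550498 / 81769134825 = 0.00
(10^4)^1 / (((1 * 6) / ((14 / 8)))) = 8750 / 3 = 2916.67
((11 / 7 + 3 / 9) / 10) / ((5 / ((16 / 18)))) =32 / 945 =0.03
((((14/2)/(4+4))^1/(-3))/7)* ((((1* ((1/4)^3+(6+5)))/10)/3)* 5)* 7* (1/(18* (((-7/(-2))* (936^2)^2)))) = -235/21221062075219968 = -0.00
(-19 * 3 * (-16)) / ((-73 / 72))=-65664 / 73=-899.51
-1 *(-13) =13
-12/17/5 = -12/85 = -0.14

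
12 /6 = 2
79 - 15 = 64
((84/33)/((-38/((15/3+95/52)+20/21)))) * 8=-33980/8151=-4.17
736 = 736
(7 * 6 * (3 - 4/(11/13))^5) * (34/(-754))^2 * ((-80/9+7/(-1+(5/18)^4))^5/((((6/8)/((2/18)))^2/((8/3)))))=961367434616086627195804633863090787173862998016/12191840661952071336879057898202788803566709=78853.35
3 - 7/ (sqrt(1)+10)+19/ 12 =521/ 132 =3.95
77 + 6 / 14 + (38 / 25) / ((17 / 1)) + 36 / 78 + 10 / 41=124036928 / 1585675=78.22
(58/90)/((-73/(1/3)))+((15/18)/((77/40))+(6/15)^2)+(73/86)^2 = 36774387163/28061718300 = 1.31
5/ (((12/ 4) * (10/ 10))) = 5/ 3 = 1.67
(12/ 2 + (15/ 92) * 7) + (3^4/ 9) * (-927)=-766899/ 92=-8335.86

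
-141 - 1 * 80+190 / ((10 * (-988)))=-221.02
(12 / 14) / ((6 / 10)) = 10 / 7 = 1.43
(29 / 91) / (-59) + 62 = 332849 / 5369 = 61.99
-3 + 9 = 6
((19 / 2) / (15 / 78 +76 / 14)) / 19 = 91 / 1023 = 0.09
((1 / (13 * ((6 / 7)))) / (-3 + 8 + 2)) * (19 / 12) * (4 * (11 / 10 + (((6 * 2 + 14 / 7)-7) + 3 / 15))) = 1577 / 2340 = 0.67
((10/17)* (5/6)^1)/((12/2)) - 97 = -29657/306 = -96.92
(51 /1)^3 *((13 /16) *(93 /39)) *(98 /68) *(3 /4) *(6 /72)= 11852757 /512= 23149.92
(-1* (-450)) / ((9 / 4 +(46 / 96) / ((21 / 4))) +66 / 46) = 1304100 / 10943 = 119.17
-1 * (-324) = 324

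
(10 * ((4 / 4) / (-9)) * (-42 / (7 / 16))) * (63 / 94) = 3360 / 47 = 71.49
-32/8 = -4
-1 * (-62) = 62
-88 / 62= -44 / 31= -1.42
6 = 6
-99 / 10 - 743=-7529 / 10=-752.90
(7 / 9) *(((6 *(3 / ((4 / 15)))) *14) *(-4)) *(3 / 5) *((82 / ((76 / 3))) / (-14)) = 7749 / 19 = 407.84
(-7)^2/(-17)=-2.88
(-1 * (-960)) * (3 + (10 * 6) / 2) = 31680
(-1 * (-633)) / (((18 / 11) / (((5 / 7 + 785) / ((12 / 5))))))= 15956875 / 126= 126641.87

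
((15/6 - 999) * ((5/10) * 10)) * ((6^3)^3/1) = -50212120320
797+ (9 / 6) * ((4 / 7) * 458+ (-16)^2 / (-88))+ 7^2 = 1234.21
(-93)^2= 8649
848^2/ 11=719104/ 11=65373.09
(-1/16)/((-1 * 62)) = 1/992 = 0.00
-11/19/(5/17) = -187/95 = -1.97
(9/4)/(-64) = -9/256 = -0.04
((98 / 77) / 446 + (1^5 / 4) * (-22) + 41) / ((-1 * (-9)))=19353 / 4906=3.94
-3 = -3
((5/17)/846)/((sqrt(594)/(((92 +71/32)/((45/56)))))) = 2345* sqrt(66)/11390544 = 0.00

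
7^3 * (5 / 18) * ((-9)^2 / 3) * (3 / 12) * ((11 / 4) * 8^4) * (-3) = -21732480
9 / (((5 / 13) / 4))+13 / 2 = 1001 / 10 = 100.10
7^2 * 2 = 98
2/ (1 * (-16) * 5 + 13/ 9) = -18/ 707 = -0.03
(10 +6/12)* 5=105/2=52.50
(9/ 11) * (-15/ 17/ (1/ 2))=-270/ 187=-1.44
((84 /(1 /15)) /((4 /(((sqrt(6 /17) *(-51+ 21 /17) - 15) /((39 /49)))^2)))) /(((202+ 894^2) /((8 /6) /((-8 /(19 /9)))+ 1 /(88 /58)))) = 7208102125 *sqrt(102) /429498864938+ 18402714143975 /87617768447352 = 0.38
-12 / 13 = -0.92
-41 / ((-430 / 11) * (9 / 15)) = 451 / 258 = 1.75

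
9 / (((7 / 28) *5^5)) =36 / 3125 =0.01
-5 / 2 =-2.50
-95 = -95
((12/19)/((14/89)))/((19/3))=1602/2527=0.63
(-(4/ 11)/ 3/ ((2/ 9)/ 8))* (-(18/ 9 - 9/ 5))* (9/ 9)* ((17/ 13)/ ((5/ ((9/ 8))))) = 918/ 3575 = 0.26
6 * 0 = 0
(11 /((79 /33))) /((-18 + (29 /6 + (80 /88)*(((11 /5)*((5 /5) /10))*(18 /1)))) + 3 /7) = -76230 /151601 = -0.50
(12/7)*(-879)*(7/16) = -2637/4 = -659.25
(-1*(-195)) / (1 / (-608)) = -118560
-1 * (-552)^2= -304704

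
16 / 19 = 0.84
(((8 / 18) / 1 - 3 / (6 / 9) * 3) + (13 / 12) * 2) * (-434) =42532 / 9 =4725.78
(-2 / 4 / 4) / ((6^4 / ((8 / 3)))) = -1 / 3888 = -0.00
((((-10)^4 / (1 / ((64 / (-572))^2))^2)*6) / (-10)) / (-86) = 0.01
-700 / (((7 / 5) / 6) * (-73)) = 3000 / 73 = 41.10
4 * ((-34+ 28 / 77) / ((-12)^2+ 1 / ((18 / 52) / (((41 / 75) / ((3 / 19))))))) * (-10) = 14985000 / 1715197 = 8.74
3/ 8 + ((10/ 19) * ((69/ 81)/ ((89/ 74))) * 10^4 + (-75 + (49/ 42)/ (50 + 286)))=5337376157/ 1461024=3653.17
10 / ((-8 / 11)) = -55 / 4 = -13.75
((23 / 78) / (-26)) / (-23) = 0.00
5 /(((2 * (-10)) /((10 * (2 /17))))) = -5 /17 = -0.29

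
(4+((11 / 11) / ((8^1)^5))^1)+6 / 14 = 1015815 / 229376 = 4.43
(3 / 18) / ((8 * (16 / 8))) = 0.01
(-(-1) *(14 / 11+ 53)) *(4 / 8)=597 / 22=27.14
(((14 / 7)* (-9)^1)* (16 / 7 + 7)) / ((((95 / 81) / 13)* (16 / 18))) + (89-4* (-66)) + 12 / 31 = -28545019 / 16492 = -1730.84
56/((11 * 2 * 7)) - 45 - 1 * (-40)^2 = -18091/11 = -1644.64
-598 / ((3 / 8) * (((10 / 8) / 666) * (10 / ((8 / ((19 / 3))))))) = -50978304 / 475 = -107322.75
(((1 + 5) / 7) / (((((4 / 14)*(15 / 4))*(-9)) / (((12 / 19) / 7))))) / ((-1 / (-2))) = -32 / 1995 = -0.02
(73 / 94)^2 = 5329 / 8836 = 0.60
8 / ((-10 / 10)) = -8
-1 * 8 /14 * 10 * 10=-400 /7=-57.14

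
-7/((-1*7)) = 1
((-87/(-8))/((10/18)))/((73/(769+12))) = 611523/2920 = 209.43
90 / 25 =18 / 5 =3.60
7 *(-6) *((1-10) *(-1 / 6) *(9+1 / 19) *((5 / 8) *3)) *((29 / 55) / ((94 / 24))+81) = -86760.67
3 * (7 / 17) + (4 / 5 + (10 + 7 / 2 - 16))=-79 / 170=-0.46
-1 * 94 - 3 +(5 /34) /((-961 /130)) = -1585014 /16337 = -97.02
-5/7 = -0.71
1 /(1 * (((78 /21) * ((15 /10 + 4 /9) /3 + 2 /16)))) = 756 /2171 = 0.35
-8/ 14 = -4/ 7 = -0.57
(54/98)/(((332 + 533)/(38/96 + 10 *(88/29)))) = 55017/2809520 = 0.02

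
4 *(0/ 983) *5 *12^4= 0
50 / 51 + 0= 0.98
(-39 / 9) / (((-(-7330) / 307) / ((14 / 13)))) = -0.20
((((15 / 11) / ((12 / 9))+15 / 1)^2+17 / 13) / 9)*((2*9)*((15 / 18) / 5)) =6494237 / 75504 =86.01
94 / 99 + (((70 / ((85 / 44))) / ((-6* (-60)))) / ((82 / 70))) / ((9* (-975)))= 0.95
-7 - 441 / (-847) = -784 / 121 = -6.48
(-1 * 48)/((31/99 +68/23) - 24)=109296/47203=2.32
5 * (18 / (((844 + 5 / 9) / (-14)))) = -11340 / 7601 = -1.49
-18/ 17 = -1.06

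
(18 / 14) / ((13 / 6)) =54 / 91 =0.59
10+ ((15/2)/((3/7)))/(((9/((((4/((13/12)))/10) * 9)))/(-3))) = -122/13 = -9.38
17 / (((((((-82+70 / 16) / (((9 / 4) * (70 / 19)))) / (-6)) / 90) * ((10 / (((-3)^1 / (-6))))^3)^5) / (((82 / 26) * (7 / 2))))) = 307377 / 930775040000000000000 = 0.00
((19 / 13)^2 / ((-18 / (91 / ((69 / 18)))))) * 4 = -10108 / 897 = -11.27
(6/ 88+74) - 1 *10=64.07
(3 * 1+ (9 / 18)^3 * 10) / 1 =17 / 4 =4.25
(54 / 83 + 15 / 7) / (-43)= -1623 / 24983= -0.06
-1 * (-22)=22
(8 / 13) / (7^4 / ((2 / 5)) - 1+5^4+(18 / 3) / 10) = 80 / 861523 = 0.00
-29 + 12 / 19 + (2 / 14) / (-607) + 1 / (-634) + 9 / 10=-3515053606 / 127958635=-27.47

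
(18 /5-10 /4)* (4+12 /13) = 352 /65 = 5.42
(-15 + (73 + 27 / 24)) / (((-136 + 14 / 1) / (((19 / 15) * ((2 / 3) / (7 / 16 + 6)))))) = -17974 / 282735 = -0.06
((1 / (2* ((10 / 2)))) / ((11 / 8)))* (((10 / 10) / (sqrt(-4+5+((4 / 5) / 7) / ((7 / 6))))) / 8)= 7* sqrt(1345) / 29590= 0.01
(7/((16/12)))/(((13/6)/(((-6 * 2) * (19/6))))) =-1197/13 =-92.08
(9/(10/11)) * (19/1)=188.10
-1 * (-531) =531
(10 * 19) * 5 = 950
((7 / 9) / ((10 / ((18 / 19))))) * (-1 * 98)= -686 / 95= -7.22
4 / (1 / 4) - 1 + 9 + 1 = 25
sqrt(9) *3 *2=18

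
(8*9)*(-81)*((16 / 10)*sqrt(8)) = -93312*sqrt(2) / 5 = -26392.62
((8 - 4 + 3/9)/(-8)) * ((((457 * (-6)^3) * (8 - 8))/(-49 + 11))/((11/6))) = 0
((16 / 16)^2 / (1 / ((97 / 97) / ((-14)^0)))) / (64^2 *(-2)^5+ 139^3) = 1 / 2554547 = 0.00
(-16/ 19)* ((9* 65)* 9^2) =-758160/ 19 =-39903.16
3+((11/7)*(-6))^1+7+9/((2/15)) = 953/14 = 68.07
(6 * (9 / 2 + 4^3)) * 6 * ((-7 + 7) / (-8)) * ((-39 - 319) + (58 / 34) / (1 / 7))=0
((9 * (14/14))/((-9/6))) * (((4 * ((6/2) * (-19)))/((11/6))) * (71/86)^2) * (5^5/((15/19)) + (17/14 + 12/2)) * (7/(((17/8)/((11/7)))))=2297128289328/220031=10440021.13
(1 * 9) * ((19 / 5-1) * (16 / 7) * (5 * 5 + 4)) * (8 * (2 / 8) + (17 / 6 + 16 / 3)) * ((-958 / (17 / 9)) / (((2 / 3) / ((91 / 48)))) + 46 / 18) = -6234757357 / 255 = -24450028.85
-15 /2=-7.50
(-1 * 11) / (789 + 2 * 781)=-11 / 2351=-0.00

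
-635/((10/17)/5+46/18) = -97155/409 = -237.54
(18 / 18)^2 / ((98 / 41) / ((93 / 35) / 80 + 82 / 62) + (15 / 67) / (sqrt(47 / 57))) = 0.50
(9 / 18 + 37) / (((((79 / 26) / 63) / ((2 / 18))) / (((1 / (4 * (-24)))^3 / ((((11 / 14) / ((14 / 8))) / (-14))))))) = 780325 / 256278528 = 0.00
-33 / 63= -11 / 21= -0.52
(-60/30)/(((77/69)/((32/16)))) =-276/77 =-3.58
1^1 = 1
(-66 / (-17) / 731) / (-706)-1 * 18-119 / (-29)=-1767853550 / 127215199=-13.90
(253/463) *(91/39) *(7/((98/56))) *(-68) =-481712/1389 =-346.80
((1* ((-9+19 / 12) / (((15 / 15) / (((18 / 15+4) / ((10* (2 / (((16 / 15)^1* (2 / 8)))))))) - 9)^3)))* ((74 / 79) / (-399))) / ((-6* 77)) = -14469442 / 61233708094713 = -0.00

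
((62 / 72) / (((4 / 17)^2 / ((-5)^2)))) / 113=223975 / 65088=3.44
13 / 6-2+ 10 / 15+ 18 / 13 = 173 / 78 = 2.22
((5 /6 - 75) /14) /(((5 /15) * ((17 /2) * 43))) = -445 /10234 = -0.04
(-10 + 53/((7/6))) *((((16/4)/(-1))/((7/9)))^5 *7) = -14995611648/16807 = -892224.17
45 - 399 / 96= 1307 / 32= 40.84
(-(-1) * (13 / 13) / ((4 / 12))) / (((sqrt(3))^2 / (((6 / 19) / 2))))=3 / 19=0.16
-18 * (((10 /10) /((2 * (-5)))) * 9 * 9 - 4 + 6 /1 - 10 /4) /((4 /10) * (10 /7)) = 2709 /10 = 270.90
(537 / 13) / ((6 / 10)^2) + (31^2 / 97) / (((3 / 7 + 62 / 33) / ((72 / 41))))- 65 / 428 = 332412346573 / 2721747444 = 122.13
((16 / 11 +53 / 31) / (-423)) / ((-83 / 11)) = 13 / 13113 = 0.00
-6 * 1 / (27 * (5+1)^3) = -0.00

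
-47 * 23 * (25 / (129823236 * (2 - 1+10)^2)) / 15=-5405 / 47125834668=-0.00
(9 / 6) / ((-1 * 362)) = -3 / 724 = -0.00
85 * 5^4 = 53125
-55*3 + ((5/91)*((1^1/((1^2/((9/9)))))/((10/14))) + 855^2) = 9501181/13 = 730860.08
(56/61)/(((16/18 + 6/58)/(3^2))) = 18792/2257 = 8.33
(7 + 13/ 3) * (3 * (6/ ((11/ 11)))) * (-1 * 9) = -1836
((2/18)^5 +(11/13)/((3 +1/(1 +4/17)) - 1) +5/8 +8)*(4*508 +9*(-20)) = 1497424837645/90581166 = 16531.30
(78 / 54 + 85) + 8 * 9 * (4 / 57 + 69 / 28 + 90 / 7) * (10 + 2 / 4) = 2004547 / 171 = 11722.50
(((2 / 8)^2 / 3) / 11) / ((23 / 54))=9 / 2024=0.00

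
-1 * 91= -91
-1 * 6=-6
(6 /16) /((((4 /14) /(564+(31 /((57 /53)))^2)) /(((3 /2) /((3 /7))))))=6407.62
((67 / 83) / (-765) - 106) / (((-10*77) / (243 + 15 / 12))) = 597794059 / 17778600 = 33.62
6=6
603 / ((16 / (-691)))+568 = -407585 / 16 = -25474.06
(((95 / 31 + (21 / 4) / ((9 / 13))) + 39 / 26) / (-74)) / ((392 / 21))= -4519 / 513856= -0.01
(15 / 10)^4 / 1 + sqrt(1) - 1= 81 / 16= 5.06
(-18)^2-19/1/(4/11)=1087/4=271.75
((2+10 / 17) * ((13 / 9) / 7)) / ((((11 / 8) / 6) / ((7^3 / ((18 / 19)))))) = 387296 / 459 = 843.78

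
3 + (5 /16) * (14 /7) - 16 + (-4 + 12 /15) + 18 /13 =-7379 /520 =-14.19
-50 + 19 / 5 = -231 / 5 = -46.20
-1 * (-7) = 7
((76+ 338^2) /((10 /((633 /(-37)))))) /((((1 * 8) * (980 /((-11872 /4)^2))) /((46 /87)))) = -623367617056 /5365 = -116191540.92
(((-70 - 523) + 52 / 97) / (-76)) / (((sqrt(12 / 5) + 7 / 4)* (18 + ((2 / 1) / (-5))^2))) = 50285375 / 44346266 - 5746900* sqrt(15) / 22173133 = 0.13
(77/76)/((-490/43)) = -473/5320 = -0.09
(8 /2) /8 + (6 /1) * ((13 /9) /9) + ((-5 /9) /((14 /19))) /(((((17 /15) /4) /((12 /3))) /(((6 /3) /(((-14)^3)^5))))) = 45702989573093526707 /31240018189203167232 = 1.46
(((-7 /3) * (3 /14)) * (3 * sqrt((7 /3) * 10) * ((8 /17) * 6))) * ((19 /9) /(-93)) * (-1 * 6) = -304 * sqrt(210) /1581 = -2.79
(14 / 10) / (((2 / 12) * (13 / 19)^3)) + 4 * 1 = 30.22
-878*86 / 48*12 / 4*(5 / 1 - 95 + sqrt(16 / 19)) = 420401.82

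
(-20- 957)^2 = 954529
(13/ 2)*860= 5590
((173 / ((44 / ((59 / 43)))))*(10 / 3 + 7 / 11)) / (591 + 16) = 0.04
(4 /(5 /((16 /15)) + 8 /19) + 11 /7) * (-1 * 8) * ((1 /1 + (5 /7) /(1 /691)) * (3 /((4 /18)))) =-9569868120 /76097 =-125758.81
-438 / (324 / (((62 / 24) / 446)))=-2263 / 289008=-0.01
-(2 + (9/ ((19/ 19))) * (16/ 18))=-10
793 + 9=802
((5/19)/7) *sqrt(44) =10 *sqrt(11)/133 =0.25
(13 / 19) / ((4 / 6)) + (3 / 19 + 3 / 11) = 609 / 418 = 1.46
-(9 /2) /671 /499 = -9 /669658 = -0.00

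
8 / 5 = 1.60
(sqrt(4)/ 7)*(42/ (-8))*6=-9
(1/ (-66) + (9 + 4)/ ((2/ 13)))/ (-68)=-41/ 33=-1.24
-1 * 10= -10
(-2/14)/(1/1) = -1/7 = -0.14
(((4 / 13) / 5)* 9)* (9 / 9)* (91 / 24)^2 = 637 / 80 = 7.96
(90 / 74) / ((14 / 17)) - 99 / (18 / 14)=-39121 / 518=-75.52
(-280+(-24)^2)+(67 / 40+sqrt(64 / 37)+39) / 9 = 8 *sqrt(37) / 333+108187 / 360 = 300.67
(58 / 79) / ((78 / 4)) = 116 / 3081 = 0.04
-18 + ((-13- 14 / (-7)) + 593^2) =351620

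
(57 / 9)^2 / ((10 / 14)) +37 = 4192 / 45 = 93.16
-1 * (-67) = 67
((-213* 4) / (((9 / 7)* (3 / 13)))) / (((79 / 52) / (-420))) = 188144320 / 237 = 793857.89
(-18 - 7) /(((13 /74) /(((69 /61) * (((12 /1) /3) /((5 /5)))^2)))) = -2042400 /793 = -2575.54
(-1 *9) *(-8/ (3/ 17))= 408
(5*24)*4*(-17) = -8160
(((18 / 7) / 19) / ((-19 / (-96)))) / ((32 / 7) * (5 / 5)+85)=576 / 75449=0.01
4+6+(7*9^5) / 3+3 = 137794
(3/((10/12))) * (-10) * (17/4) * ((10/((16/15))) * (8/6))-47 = -3919/2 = -1959.50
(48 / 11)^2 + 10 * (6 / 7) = 23388 / 847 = 27.61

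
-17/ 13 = -1.31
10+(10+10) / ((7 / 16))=55.71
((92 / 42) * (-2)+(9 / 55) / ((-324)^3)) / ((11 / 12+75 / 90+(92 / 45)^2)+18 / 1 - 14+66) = -31870713635 / 552376561968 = -0.06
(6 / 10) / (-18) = -1 / 30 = -0.03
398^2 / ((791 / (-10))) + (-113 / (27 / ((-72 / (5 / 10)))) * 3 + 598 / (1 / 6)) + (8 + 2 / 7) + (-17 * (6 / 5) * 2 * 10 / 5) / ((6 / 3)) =13292386 / 3955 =3360.91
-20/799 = -0.03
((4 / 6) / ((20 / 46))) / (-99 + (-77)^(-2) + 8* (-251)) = -136367 / 187386030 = -0.00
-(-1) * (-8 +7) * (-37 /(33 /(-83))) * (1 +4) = -15355 /33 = -465.30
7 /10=0.70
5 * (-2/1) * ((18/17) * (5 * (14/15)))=-49.41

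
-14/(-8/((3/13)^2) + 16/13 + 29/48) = 3744/39683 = 0.09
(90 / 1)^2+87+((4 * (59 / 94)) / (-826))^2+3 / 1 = 886493791 / 108241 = 8190.00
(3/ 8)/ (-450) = -1/ 1200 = -0.00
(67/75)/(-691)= -67/51825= -0.00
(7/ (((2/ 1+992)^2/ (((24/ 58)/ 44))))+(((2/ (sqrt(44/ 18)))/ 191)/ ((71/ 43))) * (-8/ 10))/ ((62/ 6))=9/ 1395812572-1548 * sqrt(22)/ 23121505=-0.00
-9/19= -0.47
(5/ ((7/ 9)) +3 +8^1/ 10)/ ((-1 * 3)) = -358/ 105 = -3.41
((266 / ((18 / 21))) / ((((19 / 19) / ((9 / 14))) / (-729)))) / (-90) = 32319 / 20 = 1615.95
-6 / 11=-0.55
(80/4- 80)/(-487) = 60/487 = 0.12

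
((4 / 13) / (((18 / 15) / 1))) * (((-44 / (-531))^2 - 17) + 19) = 5658580 / 10996479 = 0.51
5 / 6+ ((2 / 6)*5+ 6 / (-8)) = 7 / 4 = 1.75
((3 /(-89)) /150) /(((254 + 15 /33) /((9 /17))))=-11 /23527150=-0.00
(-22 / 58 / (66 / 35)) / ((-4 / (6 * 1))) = 35 / 116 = 0.30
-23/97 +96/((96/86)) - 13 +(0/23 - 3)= 6767/97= 69.76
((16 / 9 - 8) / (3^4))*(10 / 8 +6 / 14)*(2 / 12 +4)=-1175 / 2187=-0.54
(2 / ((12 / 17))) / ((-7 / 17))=-289 / 42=-6.88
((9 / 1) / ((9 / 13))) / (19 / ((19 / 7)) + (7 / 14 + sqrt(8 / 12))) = 1170 / 667 - 52 * sqrt(6) / 667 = 1.56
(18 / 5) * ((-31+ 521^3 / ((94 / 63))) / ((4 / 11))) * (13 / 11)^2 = 13551357149109 / 10340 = 1310576126.61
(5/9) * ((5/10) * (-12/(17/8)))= -80/51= -1.57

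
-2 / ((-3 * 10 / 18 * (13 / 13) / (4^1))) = 24 / 5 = 4.80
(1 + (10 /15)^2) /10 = 13 /90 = 0.14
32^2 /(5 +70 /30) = 139.64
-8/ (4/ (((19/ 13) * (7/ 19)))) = -14/ 13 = -1.08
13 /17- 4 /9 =0.32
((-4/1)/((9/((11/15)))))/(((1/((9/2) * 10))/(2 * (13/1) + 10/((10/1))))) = -396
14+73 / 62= 941 / 62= 15.18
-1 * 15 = -15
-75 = -75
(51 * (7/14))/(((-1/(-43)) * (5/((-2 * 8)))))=-17544/5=-3508.80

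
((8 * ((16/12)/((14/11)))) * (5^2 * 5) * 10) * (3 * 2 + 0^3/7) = 440000/7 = 62857.14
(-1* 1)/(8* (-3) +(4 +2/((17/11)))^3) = -4913/611088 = -0.01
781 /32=24.41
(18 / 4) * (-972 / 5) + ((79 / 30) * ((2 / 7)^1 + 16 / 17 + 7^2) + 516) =-808733 / 3570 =-226.54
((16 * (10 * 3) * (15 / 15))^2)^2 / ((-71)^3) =-53084160000 / 357911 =-148316.65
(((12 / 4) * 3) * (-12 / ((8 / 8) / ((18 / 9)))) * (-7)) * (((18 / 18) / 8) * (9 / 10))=1701 / 10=170.10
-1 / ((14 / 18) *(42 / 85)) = -255 / 98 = -2.60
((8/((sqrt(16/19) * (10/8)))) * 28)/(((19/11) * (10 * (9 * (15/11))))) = 13552 * sqrt(19)/64125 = 0.92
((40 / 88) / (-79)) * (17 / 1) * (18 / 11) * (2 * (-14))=42840 / 9559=4.48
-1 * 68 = -68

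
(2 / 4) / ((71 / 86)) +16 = 1179 / 71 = 16.61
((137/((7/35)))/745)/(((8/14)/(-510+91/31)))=-15074521/18476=-815.90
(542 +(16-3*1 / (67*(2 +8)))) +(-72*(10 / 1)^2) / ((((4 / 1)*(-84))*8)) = 5259123 / 9380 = 560.67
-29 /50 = -0.58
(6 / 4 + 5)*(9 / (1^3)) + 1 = 119 / 2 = 59.50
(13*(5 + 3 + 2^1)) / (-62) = -65 / 31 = -2.10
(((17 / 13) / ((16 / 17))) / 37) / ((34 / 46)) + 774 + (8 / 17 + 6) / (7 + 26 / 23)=1723370535 / 2224144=774.85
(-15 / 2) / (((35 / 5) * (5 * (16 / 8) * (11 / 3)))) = -9 / 308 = -0.03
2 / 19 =0.11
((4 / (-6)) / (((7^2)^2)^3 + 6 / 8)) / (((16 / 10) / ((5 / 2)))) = -25 / 332190892842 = -0.00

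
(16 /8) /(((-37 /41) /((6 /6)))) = -82 /37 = -2.22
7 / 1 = 7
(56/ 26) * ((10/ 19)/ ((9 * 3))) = 280/ 6669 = 0.04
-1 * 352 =-352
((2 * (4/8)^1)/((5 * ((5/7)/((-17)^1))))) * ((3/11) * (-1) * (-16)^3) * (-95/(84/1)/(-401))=-330752/22055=-15.00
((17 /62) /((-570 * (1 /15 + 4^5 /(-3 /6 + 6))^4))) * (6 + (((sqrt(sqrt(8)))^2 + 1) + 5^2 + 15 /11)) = -28026367875 /2101270950612737644276 - 840027375 * sqrt(2) /1050635475306368822138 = -0.00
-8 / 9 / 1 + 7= 55 / 9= 6.11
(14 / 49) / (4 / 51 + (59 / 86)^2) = 754392 / 1449805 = 0.52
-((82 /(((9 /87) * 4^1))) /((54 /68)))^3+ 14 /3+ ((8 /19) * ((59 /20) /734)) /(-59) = -287926651865718676 /18528690465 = -15539503.58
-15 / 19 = -0.79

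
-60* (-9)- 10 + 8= 538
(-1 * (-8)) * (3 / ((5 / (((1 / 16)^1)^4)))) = 3 / 40960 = 0.00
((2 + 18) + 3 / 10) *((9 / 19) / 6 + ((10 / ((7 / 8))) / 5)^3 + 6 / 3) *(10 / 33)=1766535 / 20482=86.25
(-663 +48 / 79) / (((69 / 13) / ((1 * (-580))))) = 131520220 / 1817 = 72383.17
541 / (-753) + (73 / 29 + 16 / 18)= 176072 / 65511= 2.69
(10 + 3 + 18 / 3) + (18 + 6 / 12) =37.50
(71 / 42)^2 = 5041 / 1764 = 2.86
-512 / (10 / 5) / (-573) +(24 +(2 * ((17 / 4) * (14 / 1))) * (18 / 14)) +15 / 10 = 205073 / 1146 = 178.95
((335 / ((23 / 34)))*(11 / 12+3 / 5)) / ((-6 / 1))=-103649 / 828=-125.18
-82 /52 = -1.58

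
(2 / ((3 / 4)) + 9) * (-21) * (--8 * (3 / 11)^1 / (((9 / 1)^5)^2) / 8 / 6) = -245 / 76709256822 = -0.00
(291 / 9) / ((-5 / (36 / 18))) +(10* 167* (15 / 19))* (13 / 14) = 2416573 / 1995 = 1211.31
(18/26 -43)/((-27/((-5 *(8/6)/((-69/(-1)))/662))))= -5500/24049467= -0.00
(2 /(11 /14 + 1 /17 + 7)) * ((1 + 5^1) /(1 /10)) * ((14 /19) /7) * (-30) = -1713600 /35473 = -48.31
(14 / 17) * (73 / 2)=511 / 17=30.06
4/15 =0.27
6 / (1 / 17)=102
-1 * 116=-116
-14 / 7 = -2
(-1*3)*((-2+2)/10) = 0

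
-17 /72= -0.24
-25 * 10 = -250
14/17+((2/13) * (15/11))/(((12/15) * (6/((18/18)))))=8433/9724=0.87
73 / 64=1.14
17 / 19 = 0.89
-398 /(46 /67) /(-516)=13333 /11868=1.12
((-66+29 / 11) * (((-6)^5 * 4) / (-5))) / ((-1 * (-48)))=-451656 / 55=-8211.93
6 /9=2 /3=0.67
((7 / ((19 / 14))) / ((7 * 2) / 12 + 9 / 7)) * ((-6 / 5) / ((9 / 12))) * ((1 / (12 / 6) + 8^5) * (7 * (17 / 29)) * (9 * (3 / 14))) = -247630768056 / 283765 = -872661.42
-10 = -10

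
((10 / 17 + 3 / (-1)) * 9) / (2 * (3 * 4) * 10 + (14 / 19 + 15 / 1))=-7011 / 82603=-0.08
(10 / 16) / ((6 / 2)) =5 / 24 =0.21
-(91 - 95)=4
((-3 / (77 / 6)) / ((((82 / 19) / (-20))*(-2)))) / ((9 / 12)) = -2280 / 3157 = -0.72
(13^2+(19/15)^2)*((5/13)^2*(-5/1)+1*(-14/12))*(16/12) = -148400276/342225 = -433.63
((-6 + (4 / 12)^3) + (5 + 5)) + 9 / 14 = 1769 / 378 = 4.68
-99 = -99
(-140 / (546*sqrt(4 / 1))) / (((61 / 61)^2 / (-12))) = 20 / 13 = 1.54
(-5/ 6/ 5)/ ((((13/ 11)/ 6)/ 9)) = -7.62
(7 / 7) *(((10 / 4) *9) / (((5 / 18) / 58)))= 4698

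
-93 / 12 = -31 / 4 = -7.75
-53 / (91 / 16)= -848 / 91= -9.32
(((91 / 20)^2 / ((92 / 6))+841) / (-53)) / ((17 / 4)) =-15499243 / 4144600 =-3.74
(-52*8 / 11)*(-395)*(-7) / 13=-88480 / 11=-8043.64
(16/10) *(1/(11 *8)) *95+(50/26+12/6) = 808/143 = 5.65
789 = 789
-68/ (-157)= 68/ 157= 0.43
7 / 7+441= 442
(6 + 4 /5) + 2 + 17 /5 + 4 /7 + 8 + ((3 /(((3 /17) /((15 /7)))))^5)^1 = 5391021292402 /84035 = 64152094.87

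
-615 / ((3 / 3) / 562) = -345630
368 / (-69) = -16 / 3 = -5.33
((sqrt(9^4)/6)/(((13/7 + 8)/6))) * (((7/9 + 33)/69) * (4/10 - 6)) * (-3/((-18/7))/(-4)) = 52136/7935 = 6.57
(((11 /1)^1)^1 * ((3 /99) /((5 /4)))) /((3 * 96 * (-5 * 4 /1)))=-1 /21600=-0.00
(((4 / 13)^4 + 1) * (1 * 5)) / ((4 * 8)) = 144085 / 913952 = 0.16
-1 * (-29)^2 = -841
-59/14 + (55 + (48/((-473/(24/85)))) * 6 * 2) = 28392219/562870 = 50.44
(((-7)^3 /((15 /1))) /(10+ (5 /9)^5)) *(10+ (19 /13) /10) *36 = -160288628598 /192924875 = -830.83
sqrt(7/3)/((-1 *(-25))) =sqrt(21)/75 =0.06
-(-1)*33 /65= 33 /65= 0.51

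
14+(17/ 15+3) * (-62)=-3634/ 15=-242.27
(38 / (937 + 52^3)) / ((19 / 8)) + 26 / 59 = 3681114 / 8351155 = 0.44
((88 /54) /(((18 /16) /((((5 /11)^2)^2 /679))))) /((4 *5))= 1000 /219611007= 0.00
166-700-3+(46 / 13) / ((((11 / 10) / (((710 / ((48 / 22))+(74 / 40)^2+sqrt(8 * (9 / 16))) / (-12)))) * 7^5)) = -929260038601 / 1730448720-115 * sqrt(2) / 4806802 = -537.01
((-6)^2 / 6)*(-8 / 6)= -8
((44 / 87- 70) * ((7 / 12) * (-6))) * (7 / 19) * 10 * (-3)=-1481270 / 551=-2688.33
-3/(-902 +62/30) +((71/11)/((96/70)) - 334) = -2347006873/7127472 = -329.29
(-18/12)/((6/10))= -5/2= -2.50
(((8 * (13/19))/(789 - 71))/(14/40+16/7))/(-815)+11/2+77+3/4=136617468947/1641050748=83.25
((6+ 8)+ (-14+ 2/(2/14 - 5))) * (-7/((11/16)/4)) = 3136/187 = 16.77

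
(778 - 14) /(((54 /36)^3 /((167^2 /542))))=85228784 /7317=11648.05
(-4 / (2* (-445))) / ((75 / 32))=64 / 33375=0.00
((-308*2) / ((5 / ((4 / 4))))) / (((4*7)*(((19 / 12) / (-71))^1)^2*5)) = -15969888 / 9025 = -1769.52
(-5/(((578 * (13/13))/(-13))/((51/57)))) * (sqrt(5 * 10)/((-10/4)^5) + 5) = 325/646-208 * sqrt(2)/40375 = 0.50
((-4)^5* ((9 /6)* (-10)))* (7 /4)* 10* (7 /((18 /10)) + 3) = 5555200 /3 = 1851733.33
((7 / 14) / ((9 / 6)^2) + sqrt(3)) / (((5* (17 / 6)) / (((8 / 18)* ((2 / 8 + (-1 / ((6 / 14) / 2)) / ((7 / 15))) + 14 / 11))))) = -746* sqrt(3) / 2805 - 1492 / 25245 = -0.52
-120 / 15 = -8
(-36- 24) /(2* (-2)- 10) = 30 /7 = 4.29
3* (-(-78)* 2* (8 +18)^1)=12168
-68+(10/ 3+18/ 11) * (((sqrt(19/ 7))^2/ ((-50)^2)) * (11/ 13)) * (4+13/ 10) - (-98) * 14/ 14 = 51228787/ 1706250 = 30.02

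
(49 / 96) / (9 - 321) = -49 / 29952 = -0.00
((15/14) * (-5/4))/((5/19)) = -285/56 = -5.09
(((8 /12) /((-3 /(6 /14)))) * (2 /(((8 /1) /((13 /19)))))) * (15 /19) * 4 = -130 /2527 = -0.05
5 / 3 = 1.67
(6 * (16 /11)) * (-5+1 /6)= -464 /11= -42.18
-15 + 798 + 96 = 879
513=513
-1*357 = -357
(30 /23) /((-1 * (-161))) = 30 /3703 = 0.01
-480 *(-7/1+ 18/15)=2784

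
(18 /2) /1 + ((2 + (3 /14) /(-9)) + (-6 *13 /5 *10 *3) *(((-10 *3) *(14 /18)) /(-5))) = -91267 /42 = -2173.02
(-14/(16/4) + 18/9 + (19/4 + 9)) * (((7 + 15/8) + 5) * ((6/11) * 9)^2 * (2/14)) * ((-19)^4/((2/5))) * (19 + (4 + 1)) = 1107271724895/242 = 4575502995.43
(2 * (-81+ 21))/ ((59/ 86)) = -10320/ 59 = -174.92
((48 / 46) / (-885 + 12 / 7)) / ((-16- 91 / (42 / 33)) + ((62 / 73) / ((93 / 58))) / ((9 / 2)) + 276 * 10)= -24528 / 55490262553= -0.00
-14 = -14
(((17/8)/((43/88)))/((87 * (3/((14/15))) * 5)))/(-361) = -2618/303862725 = -0.00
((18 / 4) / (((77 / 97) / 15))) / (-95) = -2619 / 2926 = -0.90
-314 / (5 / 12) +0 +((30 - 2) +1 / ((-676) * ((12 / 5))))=-29430361 / 40560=-725.60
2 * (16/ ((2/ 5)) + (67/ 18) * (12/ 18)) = 2294/ 27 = 84.96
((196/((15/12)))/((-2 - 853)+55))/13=-49/3250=-0.02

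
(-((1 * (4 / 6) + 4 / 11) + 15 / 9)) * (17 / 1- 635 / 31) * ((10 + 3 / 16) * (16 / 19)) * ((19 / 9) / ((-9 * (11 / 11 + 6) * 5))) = -58028 / 107415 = -0.54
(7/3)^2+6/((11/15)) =1349/99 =13.63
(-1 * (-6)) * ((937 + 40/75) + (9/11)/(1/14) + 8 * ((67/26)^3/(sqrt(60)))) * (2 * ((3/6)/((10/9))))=2706867 * sqrt(15)/109850 + 1409247/275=5219.97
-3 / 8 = -0.38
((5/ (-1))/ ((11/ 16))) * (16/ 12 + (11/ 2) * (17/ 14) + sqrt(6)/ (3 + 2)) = -13460/ 231 - 16 * sqrt(6)/ 11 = -61.83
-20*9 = -180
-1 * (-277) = 277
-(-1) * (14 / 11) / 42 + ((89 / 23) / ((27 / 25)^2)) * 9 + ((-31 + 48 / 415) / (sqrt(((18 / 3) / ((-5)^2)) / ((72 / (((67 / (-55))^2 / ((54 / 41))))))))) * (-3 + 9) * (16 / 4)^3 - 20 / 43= 25927468 / 881199 - 4872510720 * sqrt(82) / 228001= -193489.29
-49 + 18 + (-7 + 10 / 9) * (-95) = 4756 / 9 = 528.44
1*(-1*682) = -682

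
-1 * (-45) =45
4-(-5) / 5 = 5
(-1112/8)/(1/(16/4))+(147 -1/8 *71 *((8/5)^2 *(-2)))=-9089/25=-363.56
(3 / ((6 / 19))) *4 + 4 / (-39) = 1478 / 39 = 37.90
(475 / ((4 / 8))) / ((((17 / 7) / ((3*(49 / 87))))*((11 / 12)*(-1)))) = -721.04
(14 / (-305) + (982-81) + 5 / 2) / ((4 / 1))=551107 / 2440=225.86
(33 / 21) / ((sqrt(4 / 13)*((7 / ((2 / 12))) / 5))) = 55*sqrt(13) / 588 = 0.34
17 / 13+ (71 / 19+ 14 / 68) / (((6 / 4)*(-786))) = 1434963 / 1100138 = 1.30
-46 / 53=-0.87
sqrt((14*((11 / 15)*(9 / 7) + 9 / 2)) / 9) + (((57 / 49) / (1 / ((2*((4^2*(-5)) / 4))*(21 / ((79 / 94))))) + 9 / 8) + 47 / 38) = -97531393 / 84056 + sqrt(1905) / 15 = -1157.40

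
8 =8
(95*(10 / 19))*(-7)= -350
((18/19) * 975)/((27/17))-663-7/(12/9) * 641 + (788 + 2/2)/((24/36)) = -172001/76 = -2263.17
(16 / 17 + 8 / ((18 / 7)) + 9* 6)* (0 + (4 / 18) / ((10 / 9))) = 8882 / 765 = 11.61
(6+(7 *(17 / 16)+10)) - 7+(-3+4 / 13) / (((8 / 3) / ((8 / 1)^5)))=-6877861 / 208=-33066.64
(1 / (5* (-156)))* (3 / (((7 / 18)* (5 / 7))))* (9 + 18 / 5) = -567 / 3250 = -0.17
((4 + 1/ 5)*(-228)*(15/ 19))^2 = 571536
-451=-451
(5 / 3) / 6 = 5 / 18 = 0.28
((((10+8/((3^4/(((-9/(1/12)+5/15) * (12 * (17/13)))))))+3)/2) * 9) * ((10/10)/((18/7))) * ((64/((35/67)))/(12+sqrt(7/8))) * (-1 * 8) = 20402.47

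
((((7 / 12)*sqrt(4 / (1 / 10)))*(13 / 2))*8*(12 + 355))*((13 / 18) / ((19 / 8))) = 3473288*sqrt(10) / 513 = 21410.33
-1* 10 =-10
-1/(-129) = 0.01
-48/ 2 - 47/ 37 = -935/ 37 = -25.27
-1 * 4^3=-64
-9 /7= -1.29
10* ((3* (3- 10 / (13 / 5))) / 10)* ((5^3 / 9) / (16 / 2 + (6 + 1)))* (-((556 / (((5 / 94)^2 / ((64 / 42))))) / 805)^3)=42739960500617311009374208 / 353273779288828125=120982543.87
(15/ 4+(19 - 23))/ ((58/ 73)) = -73/ 232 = -0.31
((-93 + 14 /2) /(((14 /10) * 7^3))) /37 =-430 /88837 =-0.00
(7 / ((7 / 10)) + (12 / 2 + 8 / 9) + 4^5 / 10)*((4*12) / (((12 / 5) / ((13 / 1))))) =279136 / 9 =31015.11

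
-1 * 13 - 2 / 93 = -1211 / 93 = -13.02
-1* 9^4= -6561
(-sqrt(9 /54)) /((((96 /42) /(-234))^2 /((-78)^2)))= -340075827 * sqrt(6) /32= -26031632.81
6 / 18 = 1 / 3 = 0.33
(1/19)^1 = 1/19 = 0.05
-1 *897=-897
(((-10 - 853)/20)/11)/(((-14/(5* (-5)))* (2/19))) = -81985/1232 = -66.55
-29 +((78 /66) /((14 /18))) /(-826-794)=-401953 /13860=-29.00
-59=-59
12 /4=3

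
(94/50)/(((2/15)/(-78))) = -5499/5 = -1099.80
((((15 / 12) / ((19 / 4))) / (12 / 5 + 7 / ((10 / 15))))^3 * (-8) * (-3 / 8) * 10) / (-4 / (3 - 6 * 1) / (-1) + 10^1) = 625000 / 21268202007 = 0.00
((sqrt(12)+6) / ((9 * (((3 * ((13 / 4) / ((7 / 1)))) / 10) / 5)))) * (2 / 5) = 1120 * sqrt(3) / 351+1120 / 117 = 15.10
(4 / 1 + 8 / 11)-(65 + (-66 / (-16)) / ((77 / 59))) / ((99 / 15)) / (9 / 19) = -283991 / 16632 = -17.07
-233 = -233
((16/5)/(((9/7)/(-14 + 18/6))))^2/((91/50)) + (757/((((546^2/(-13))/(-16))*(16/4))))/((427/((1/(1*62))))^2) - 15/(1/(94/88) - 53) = 412.12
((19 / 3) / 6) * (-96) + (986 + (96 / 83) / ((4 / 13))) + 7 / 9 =889.20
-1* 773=-773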